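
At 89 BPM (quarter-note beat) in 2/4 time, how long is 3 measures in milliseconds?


Step by step:
Quarter-note beat duration = 60000 / 89 ms
Beats per measure (2/4) = 2
One measure = 2 × 60000 / 89 = 120000 / 89 ms
3 measures = 3 × 120000 / 89 = 360000 / 89
= 4044.9 ms


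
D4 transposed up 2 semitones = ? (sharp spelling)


D4: chromatic position 2 in octave 4 → absolute = 4×12 + 2 = 50
Transpose up 2: 50 + 2 = 52
52 = 4×12 + 4 → E in octave 4
Result = E4


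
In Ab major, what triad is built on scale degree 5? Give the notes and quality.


Working:
Ab major scale: Ab Bb C Db Eb F G
Diatonic triad on degree 5 stacks scale notes 5, 7, 2: Eb G Bb
Eb→G = 4 semitones; Eb→Bb = 7 semitones → major triad
= Eb G Bb (major)


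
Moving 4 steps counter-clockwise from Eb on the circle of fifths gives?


Each counter-clockwise step moves down a perfect 5th (= up a perfect 4th)
From Eb: Eb → Ab → Db → F#/Gb → B
= B


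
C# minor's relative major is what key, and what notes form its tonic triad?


The relative major shares the key signature and is a minor 3rd above the minor tonic
A minor 3rd above C# is E
→ relative major of C# minor is E major
Tonic triad of E major = root + major 3rd + perfect 5th = E G# B
= E major; triad = E G# B


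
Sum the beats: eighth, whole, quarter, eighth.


Step by step:
Beat values:
  eighth = 0.5 beats
  whole = 4 beats
  quarter = 1 beat
  eighth = 0.5 beats
Sum = 0.5 + 4 + 1 + 0.5
= 6 beats


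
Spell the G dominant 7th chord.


Working:
Dominant 7th chord = root + major 3rd + perfect 5th + minor 7th
Seventh chords stack in thirds, so the letter names are G-B-D-F
Root: G
Major 3rd above G: B
Perfect 5th above G: D
Minor 7th above G: F
Chord = G B D F


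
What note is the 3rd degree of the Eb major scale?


Reasoning:
Major scale pattern: W-W-H-W-W-W-H (2-2-1-2-2-2-1 semitones)
Starting from Eb:
  Eb + 2 semitones → F
  F + 2 semitones → G
  G + 1 semitone → Ab
  Ab + 2 semitones → Bb
  Bb + 2 semitones → C
  C + 2 semitones → D
  D + 1 semitone → Eb
Scale: Eb F G Ab Bb C D
Degree 3 = G


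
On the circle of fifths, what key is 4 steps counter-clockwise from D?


Reasoning:
Each counter-clockwise step moves down a perfect 5th (= up a perfect 4th)
From D: D → G → C → F → Bb
= Bb


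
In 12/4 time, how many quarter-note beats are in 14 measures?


Working:
Time signature 12/4: the bottom number 4 means the quarter note gets one count
The top number 12 means 12 quarter-note beats per measure
Total = 12 × 14 measures
= 168 quarter-note beats


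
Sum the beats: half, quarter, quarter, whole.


Reasoning:
Beat values:
  half = 2 beats
  quarter = 1 beat
  quarter = 1 beat
  whole = 4 beats
Sum = 2 + 1 + 1 + 4
= 8 beats


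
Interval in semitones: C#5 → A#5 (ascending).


Absolute semitone position = octave×12 + chromatic position
C#5: 5×12 + 1 = 61
A#5: 5×12 + 10 = 70
Difference = 70 - 61 = 9
= 9 semitones


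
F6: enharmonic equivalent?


Step by step:
Enharmonic notes sound the same pitch but are spelled with different letter names
F and Gbb name the same pitch class
= Gbb6


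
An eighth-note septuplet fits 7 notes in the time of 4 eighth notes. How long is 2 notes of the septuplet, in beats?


Septuplet: 7 notes occupy the space of 4 eighth notes
Space = 4 × 1/2 = 2 beats
Each septuplet note = 2 / 7 = 2/7 beats
2 notes = 2 × 2/7 = 4/7
= 4/7 beats


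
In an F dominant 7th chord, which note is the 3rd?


Let's work it out.
Dominant 7th chord = root + major 3rd + perfect 5th + minor 7th
Seventh chords stack in thirds, so the letter names are F-A-C-E
Root: F
Major 3rd above F: A
Perfect 5th above F: C
Minor 7th above F: Eb
The 3rd = A


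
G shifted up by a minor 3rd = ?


minor 3rd: 3 letter names, 3 semitones
Letter: G + 2 → B
Pitch: G + 3 semitones, spelled as a B → Bb
= Bb


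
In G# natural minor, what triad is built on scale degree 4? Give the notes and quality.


Solution.
G# natural minor scale: G# A# B C# D# E F#
Diatonic triad on degree 4 stacks scale notes 4, 6, 1: C# E G#
C#→E = 3 semitones; C#→G# = 7 semitones → minor triad
= C# E G# (minor)


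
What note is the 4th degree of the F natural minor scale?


Let's work it out.
Natural minor scale pattern: W-H-W-W-H-W-W (2-1-2-2-1-2-2 semitones)
Starting from F:
  F + 2 semitones → G
  G + 1 semitone → Ab
  Ab + 2 semitones → Bb
  Bb + 2 semitones → C
  C + 1 semitone → Db
  Db + 2 semitones → Eb
  Eb + 2 semitones → F
Scale: F G Ab Bb C Db Eb
Degree 4 = Bb


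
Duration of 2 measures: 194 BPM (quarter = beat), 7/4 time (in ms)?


Working:
Quarter-note beat duration = 60000 / 194 ms
Beats per measure (7/4) = 7
One measure = 7 × 60000 / 194 = 420000 / 194 ms
2 measures = 2 × 420000 / 194 = 840000 / 194
= 4329.9 ms


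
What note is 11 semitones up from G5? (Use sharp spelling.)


Solution.
G5: chromatic position 7 in octave 5 → absolute = 5×12 + 7 = 67
Transpose up 11: 67 + 11 = 78
78 = 6×12 + 6 → F# in octave 6
Result = F#6


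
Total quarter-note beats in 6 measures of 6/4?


Time signature 6/4: the bottom number 4 means the quarter note gets one count
The top number 6 means 6 quarter-note beats per measure
Total = 6 × 6 measures
= 36 quarter-note beats


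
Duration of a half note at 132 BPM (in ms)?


One quarter-note beat = 60000 / BPM = 60000 / 132 ms
Half note = 2 × quarter note
Duration = 2 × 60000 / 132 = 120000 / 132
= 909.1 ms


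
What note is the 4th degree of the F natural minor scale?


Reasoning:
Natural minor scale pattern: W-H-W-W-H-W-W (2-1-2-2-1-2-2 semitones)
Starting from F:
  F + 2 semitones → G
  G + 1 semitone → Ab
  Ab + 2 semitones → Bb
  Bb + 2 semitones → C
  C + 1 semitone → Db
  Db + 2 semitones → Eb
  Eb + 2 semitones → F
Scale: F G Ab Bb C Db Eb
Degree 4 = Bb


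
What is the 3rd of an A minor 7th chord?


Working:
Minor 7th chord = root + minor 3rd + perfect 5th + minor 7th
Seventh chords stack in thirds, so the letter names are A-C-E-G
Root: A
Minor 3rd above A: C
Perfect 5th above A: E
Minor 7th above A: G
The 3rd = C


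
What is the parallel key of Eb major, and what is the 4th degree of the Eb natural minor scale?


Parallel keys share the same tonic but differ in mode
Eb major → parallel is Eb minor
Eb natural minor scale: Eb F Gb Ab Bb Cb Db
= Eb minor; 4th degree = Ab


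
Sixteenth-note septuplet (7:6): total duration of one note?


Septuplet: 7 notes occupy the space of 6 sixteenth notes
Space = 6 × 1/4 = 3/2 beats
Each septuplet note = 3/2 / 7 = 3/14 beats
= 3/14 beats


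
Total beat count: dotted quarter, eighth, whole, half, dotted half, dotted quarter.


Reasoning:
Beat values:
  dotted quarter = 1.5 beats
  eighth = 0.5 beats
  whole = 4 beats
  half = 2 beats
  dotted half = 3 beats
  dotted quarter = 1.5 beats
Sum = 1.5 + 0.5 + 4 + 2 + 3 + 1.5
= 12.5 beats


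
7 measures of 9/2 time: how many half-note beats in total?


Time signature 9/2: the bottom number 2 means the half note gets one count
The top number 9 means 9 half-note beats per measure
Total = 9 × 7 measures
= 63 half-note beats


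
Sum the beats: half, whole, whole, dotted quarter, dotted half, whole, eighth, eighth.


Reasoning:
Beat values:
  half = 2 beats
  whole = 4 beats
  whole = 4 beats
  dotted quarter = 1.5 beats
  dotted half = 3 beats
  whole = 4 beats
  eighth = 0.5 beats
  eighth = 0.5 beats
Sum = 2 + 4 + 4 + 1.5 + 3 + 4 + 0.5 + 0.5
= 19.5 beats


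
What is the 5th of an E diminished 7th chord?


Diminished 7th chord = root + minor 3rd + diminished 5th + diminished 7th
Seventh chords stack in thirds, so the letter names are E-G-B-D
Root: E
Minor 3rd above E: G
Diminished 5th above E: Bb
Diminished 7th above E: Db
The 5th = Bb


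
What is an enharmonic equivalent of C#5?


Step by step:
Enharmonic notes sound the same pitch but are spelled with different letter names
C# and Db name the same pitch class
= Db5


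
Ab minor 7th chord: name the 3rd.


Working:
Minor 7th chord = root + minor 3rd + perfect 5th + minor 7th
Seventh chords stack in thirds, so the letter names are A-C-E-G
Root: Ab
Minor 3rd above Ab: Cb
Perfect 5th above Ab: Eb
Minor 7th above Ab: Gb
The 3rd = Cb


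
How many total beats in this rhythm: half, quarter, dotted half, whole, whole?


Beat values:
  half = 2 beats
  quarter = 1 beat
  dotted half = 3 beats
  whole = 4 beats
  whole = 4 beats
Sum = 2 + 1 + 3 + 4 + 4
= 14 beats


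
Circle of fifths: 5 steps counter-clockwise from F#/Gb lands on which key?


Each counter-clockwise step moves down a perfect 5th (= up a perfect 4th)
From F#/Gb: F#/Gb → B → E → A → D → G
= G


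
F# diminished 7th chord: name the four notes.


Let's work it out.
Diminished 7th chord = root + minor 3rd + diminished 5th + diminished 7th
Seventh chords stack in thirds, so the letter names are F-A-C-E
Root: F#
Minor 3rd above F#: A
Diminished 5th above F#: C
Diminished 7th above F#: Eb
Chord = F# A C Eb


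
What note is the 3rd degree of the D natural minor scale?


Step by step:
Natural minor scale pattern: W-H-W-W-H-W-W (2-1-2-2-1-2-2 semitones)
Starting from D:
  D + 2 semitones → E
  E + 1 semitone → F
  F + 2 semitones → G
  G + 2 semitones → A
  A + 1 semitone → Bb
  Bb + 2 semitones → C
  C + 2 semitones → D
Scale: D E F G A Bb C
Degree 3 = F


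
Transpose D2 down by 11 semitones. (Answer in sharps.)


Let's work it out.
D2: chromatic position 2 in octave 2 → absolute = 2×12 + 2 = 26
Transpose down 11: 26 - 11 = 15
15 = 1×12 + 3 → D# in octave 1
Result = D#1


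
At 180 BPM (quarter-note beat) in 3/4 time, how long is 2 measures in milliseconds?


Quarter-note beat duration = 60000 / 180 ms
Beats per measure (3/4) = 3
One measure = 3 × 60000 / 180 = 180000 / 180 ms
2 measures = 2 × 180000 / 180 = 360000 / 180
= 2000.0 ms


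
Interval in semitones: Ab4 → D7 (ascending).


Absolute semitone position = octave×12 + chromatic position
Ab4: 4×12 + 8 = 56
D7: 7×12 + 2 = 86
Difference = 86 - 56 = 30
= 30 semitones


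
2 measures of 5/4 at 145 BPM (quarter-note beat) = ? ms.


Working:
Quarter-note beat duration = 60000 / 145 ms
Beats per measure (5/4) = 5
One measure = 5 × 60000 / 145 = 300000 / 145 ms
2 measures = 2 × 300000 / 145 = 600000 / 145
= 4137.9 ms


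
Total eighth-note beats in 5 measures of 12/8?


Solution.
Time signature 12/8: the bottom number 8 means the eighth note gets one count
The top number 12 means 12 eighth-note beats per measure
Total = 12 × 5 measures
= 60 eighth-note beats


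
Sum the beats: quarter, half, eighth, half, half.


Working:
Beat values:
  quarter = 1 beat
  half = 2 beats
  eighth = 0.5 beats
  half = 2 beats
  half = 2 beats
Sum = 1 + 2 + 0.5 + 2 + 2
= 7.5 beats


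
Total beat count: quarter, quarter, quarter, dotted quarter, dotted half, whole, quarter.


Reasoning:
Beat values:
  quarter = 1 beat
  quarter = 1 beat
  quarter = 1 beat
  dotted quarter = 1.5 beats
  dotted half = 3 beats
  whole = 4 beats
  quarter = 1 beat
Sum = 1 + 1 + 1 + 1.5 + 3 + 4 + 1
= 12.5 beats


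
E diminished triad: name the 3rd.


Diminished triad = root + minor 3rd (3 semitones) + diminished 5th (6 semitones)
A triad on E stacks thirds, so the chord tones use letter names E-G-B
Root: E
Minor 3rd above E: G
Diminished 5th above E: Bb
The 3rd = G


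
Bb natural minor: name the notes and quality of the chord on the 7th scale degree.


Step by step:
Bb natural minor scale: Bb C Db Eb F Gb Ab
Diatonic triad on degree 7 stacks scale notes 7, 2, 4: Ab C Eb
Ab→C = 4 semitones; Ab→Eb = 7 semitones → major triad
= Ab C Eb (major)


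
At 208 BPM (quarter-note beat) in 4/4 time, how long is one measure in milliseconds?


Quarter-note beat duration = 60000 / 208 ms
Beats per measure (4/4) = 4
One measure = 4 × 60000 / 208 = 240000 / 208 ms
= 1153.8 ms


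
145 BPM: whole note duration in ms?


Working:
One quarter-note beat = 60000 / BPM = 60000 / 145 ms
Whole note = 4 × quarter note
Duration = 4 × 60000 / 145 = 240000 / 145
= 1655.2 ms


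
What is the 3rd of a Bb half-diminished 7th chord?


Half-diminished 7th chord = root + minor 3rd + diminished 5th + minor 7th
Seventh chords stack in thirds, so the letter names are B-D-F-A
Root: Bb
Minor 3rd above Bb: Db
Diminished 5th above Bb: Fb
Minor 7th above Bb: Ab
The 3rd = Db


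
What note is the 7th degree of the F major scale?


Major scale pattern: W-W-H-W-W-W-H (2-2-1-2-2-2-1 semitones)
Starting from F:
  F + 2 semitones → G
  G + 2 semitones → A
  A + 1 semitone → Bb
  Bb + 2 semitones → C
  C + 2 semitones → D
  D + 2 semitones → E
  E + 1 semitone → F
Scale: F G A Bb C D E
Degree 7 = E


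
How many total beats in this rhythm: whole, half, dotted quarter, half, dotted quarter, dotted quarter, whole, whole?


Beat values:
  whole = 4 beats
  half = 2 beats
  dotted quarter = 1.5 beats
  half = 2 beats
  dotted quarter = 1.5 beats
  dotted quarter = 1.5 beats
  whole = 4 beats
  whole = 4 beats
Sum = 4 + 2 + 1.5 + 2 + 1.5 + 1.5 + 4 + 4
= 20.5 beats


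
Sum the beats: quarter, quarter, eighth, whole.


Beat values:
  quarter = 1 beat
  quarter = 1 beat
  eighth = 0.5 beats
  whole = 4 beats
Sum = 1 + 1 + 0.5 + 4
= 6.5 beats


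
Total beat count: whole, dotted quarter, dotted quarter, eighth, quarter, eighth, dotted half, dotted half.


Beat values:
  whole = 4 beats
  dotted quarter = 1.5 beats
  dotted quarter = 1.5 beats
  eighth = 0.5 beats
  quarter = 1 beat
  eighth = 0.5 beats
  dotted half = 3 beats
  dotted half = 3 beats
Sum = 4 + 1.5 + 1.5 + 0.5 + 1 + 0.5 + 3 + 3
= 15 beats


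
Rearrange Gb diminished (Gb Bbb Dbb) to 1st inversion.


Reasoning:
Root position: Gb Bbb Dbb
1st inversion: move root up an octave
Bass note: Bbb
Notes (bottom to top) = Bbb Dbb Gb


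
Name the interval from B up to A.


Solution.
Letter names: B → A spans 7 letter names → a 7th
Semitones: B → A = 10 half-steps
A 7th of 10 semitones is a minor 7th
= minor 7th


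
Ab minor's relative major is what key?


Let's work it out.
The relative major shares the key signature and is a minor 3rd above the minor tonic
A minor 3rd above Ab is Cb
→ relative major of Ab minor is Cb major
= Cb major


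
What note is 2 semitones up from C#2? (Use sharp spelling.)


Solution.
C#2: chromatic position 1 in octave 2 → absolute = 2×12 + 1 = 25
Transpose up 2: 25 + 2 = 27
27 = 2×12 + 3 → D# in octave 2
Result = D#2


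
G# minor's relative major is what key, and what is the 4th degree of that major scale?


Step by step:
The relative major shares the key signature and is a minor 3rd above the minor tonic
A minor 3rd above G# is B
→ relative major of G# minor is B major
B major scale: B C# D# E F# G# A#
= B major; 4th degree = E


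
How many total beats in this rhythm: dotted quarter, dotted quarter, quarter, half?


Reasoning:
Beat values:
  dotted quarter = 1.5 beats
  dotted quarter = 1.5 beats
  quarter = 1 beat
  half = 2 beats
Sum = 1.5 + 1.5 + 1 + 2
= 6 beats


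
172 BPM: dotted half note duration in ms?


Let's work it out.
One quarter-note beat = 60000 / BPM = 60000 / 172 ms
Dotted half note = 3 × quarter note
Duration = 3 × 60000 / 172 = 180000 / 172
= 1046.5 ms


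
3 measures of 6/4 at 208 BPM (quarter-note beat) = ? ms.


Reasoning:
Quarter-note beat duration = 60000 / 208 ms
Beats per measure (6/4) = 6
One measure = 6 × 60000 / 208 = 360000 / 208 ms
3 measures = 3 × 360000 / 208 = 1080000 / 208
= 5192.3 ms


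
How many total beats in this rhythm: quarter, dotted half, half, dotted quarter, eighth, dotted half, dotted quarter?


Working:
Beat values:
  quarter = 1 beat
  dotted half = 3 beats
  half = 2 beats
  dotted quarter = 1.5 beats
  eighth = 0.5 beats
  dotted half = 3 beats
  dotted quarter = 1.5 beats
Sum = 1 + 3 + 2 + 1.5 + 0.5 + 3 + 1.5
= 12.5 beats


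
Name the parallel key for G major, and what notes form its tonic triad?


Parallel keys share the same tonic but differ in mode
G major → parallel is G minor
Tonic triad of G minor = G Bb D
= G minor; triad = G Bb D


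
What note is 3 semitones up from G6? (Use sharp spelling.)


Step by step:
G6: chromatic position 7 in octave 6 → absolute = 6×12 + 7 = 79
Transpose up 3: 79 + 3 = 82
82 = 6×12 + 10 → A# in octave 6
Result = A#6


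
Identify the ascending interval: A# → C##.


Working:
Letter names: A → C spans 3 letter names → a 3rd
Semitones: A# → C## = 4 half-steps
A 3rd of 4 semitones is a major 3rd
= major 3rd


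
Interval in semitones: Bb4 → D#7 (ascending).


Solution.
Absolute semitone position = octave×12 + chromatic position
Bb4: 4×12 + 10 = 58
D#7: 7×12 + 3 = 87
Difference = 87 - 58 = 29
= 29 semitones


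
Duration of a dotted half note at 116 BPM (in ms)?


Reasoning:
One quarter-note beat = 60000 / BPM = 60000 / 116 ms
Dotted half note = 3 × quarter note
Duration = 3 × 60000 / 116 = 180000 / 116
= 1551.7 ms


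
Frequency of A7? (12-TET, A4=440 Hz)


Step by step:
f = 440 × 2^(n/12) where n = semitones from A4
A7: 36 semitones from A4
f = 440 × 2^(36/12)
f = 3520.00 Hz


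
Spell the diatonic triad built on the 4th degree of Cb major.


Cb major scale: Cb Db Eb Fb Gb Ab Bb
Diatonic triad on degree 4 stacks scale notes 4, 6, 1: Fb Ab Cb
Fb→Ab = 4 semitones; Fb→Cb = 7 semitones → major triad
= Fb Ab Cb (major)


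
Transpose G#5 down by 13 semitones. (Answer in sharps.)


G#5: chromatic position 8 in octave 5 → absolute = 5×12 + 8 = 68
Transpose down 13: 68 - 13 = 55
55 = 4×12 + 7 → G in octave 4
Result = G4


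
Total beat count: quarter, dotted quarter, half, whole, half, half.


Reasoning:
Beat values:
  quarter = 1 beat
  dotted quarter = 1.5 beats
  half = 2 beats
  whole = 4 beats
  half = 2 beats
  half = 2 beats
Sum = 1 + 1.5 + 2 + 4 + 2 + 2
= 12.5 beats


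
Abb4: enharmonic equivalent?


Enharmonic notes sound the same pitch but are spelled with different letter names
Abb and G name the same pitch class
= G4


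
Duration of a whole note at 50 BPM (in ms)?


Working:
One quarter-note beat = 60000 / BPM = 60000 / 50 ms
Whole note = 4 × quarter note
Duration = 4 × 60000 / 50 = 240000 / 50
= 4800.0 ms


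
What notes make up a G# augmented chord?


Let's work it out.
Augmented triad = root + major 3rd (4 semitones) + augmented 5th (8 semitones)
A triad on G# stacks thirds, so the chord tones use letter names G-B-D
Root: G#
Major 3rd above G#: B#
Augmented 5th above G#: D##
Chord = G# B# D##


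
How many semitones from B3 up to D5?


Reasoning:
Absolute semitone position = octave×12 + chromatic position
B3: 3×12 + 11 = 47
D5: 5×12 + 2 = 62
Difference = 62 - 47 = 15
= 15 semitones


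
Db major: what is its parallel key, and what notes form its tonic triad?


Working:
Parallel keys share the same tonic but differ in mode
Db major → parallel is Db minor
Tonic triad of Db minor = Db Fb Ab
= Db minor; triad = Db Fb Ab


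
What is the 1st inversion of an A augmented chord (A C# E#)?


Working:
Root position: A C# E#
1st inversion: move root up an octave
Bass note: C#
Notes (bottom to top) = C# E# A


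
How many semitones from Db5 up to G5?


Absolute semitone position = octave×12 + chromatic position
Db5: 5×12 + 1 = 61
G5: 5×12 + 7 = 67
Difference = 67 - 61 = 6
= 6 semitones


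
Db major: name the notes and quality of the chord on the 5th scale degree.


Working:
Db major scale: Db Eb F Gb Ab Bb C
Diatonic triad on degree 5 stacks scale notes 5, 7, 2: Ab C Eb
Ab→C = 4 semitones; Ab→Eb = 7 semitones → major triad
= Ab C Eb (major)


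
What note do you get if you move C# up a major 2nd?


Working:
major 2nd: 2 letter names, 2 semitones
Letter: C + 1 → D
Pitch: C# + 2 semitones, spelled as a D → D#
= D#


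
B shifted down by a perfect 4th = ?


perfect 4th: 4 letter names, 5 semitones
Letter: B - 3 → F
Pitch: B - 5 semitones, spelled as an F → F#
= F#


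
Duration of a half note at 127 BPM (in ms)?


Step by step:
One quarter-note beat = 60000 / BPM = 60000 / 127 ms
Half note = 2 × quarter note
Duration = 2 × 60000 / 127 = 120000 / 127
= 944.9 ms


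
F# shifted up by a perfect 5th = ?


perfect 5th: 5 letter names, 7 semitones
Letter: F + 4 → C
Pitch: F# + 7 semitones, spelled as a C → C#
= C#


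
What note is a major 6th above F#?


Step by step:
A 6th spans 6 letter names, so from F we land on D
A major 6th = 9 semitones above F#
Spell D at that pitch: D#
= D#


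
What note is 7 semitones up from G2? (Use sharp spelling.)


G2: chromatic position 7 in octave 2 → absolute = 2×12 + 7 = 31
Transpose up 7: 31 + 7 = 38
38 = 3×12 + 2 → D in octave 3
Result = D3


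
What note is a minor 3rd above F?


Let's work it out.
A 3rd spans 3 letter names, so from F we land on A
A minor 3rd = 3 semitones above F
Spell A at that pitch: Ab
= Ab


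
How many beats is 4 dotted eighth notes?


Solution.
Base eighth note = 1/2 beats
Dot 1 adds half the previous value: +1/4
One dotted eighth = 1/2 + 1/4 = 3/4
4 of them = 4 × 3/4 = 3
= 3 beats


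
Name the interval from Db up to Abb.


Letter names: D → A spans 5 letter names → a 5th
Semitones: Db → Abb = 6 half-steps
A 5th of 6 semitones is a diminished 5th
= diminished 5th


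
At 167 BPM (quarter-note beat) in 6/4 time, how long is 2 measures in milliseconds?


Quarter-note beat duration = 60000 / 167 ms
Beats per measure (6/4) = 6
One measure = 6 × 60000 / 167 = 360000 / 167 ms
2 measures = 2 × 360000 / 167 = 720000 / 167
= 4311.4 ms


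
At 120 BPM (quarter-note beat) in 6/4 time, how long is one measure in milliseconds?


Reasoning:
Quarter-note beat duration = 60000 / 120 ms
Beats per measure (6/4) = 6
One measure = 6 × 60000 / 120 = 360000 / 120 ms
= 3000.0 ms


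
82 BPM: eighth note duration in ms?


Let's work it out.
One quarter-note beat = 60000 / BPM = 60000 / 82 ms
Eighth note = 1/2 × quarter note
Duration = 1/2 × 60000 / 82 = 30000 / 82
= 365.9 ms


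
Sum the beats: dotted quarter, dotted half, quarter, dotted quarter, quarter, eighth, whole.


Solution.
Beat values:
  dotted quarter = 1.5 beats
  dotted half = 3 beats
  quarter = 1 beat
  dotted quarter = 1.5 beats
  quarter = 1 beat
  eighth = 0.5 beats
  whole = 4 beats
Sum = 1.5 + 3 + 1 + 1.5 + 1 + 0.5 + 4
= 12.5 beats


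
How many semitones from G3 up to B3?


Working:
Absolute semitone position = octave×12 + chromatic position
G3: 3×12 + 7 = 43
B3: 3×12 + 11 = 47
Difference = 47 - 43 = 4
= 4 semitones


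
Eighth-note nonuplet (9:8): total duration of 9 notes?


Nonuplet: 9 notes occupy the space of 8 eighth notes
Space = 8 × 1/2 = 4 beats
Each nonuplet note = 4 / 9 = 4/9 beats
9 notes = 9 × 4/9 = 4
= 4 beats


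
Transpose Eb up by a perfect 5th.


Working:
perfect 5th: 5 letter names, 7 semitones
Letter: E + 4 → B
Pitch: Eb + 7 semitones, spelled as a B → Bb
= Bb


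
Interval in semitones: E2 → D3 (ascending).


Reasoning:
Absolute semitone position = octave×12 + chromatic position
E2: 2×12 + 4 = 28
D3: 3×12 + 2 = 38
Difference = 38 - 28 = 10
= 10 semitones


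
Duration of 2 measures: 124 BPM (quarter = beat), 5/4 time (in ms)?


Quarter-note beat duration = 60000 / 124 ms
Beats per measure (5/4) = 5
One measure = 5 × 60000 / 124 = 300000 / 124 ms
2 measures = 2 × 300000 / 124 = 600000 / 124
= 4838.7 ms


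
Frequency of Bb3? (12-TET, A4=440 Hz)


f = 440 × 2^(n/12) where n = semitones from A4
Bb3: -11 semitones from A4
f = 440 × 2^(-11/12)
f = 233.08 Hz


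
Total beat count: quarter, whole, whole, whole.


Solution.
Beat values:
  quarter = 1 beat
  whole = 4 beats
  whole = 4 beats
  whole = 4 beats
Sum = 1 + 4 + 4 + 4
= 13 beats


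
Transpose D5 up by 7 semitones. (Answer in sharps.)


Solution.
D5: chromatic position 2 in octave 5 → absolute = 5×12 + 2 = 62
Transpose up 7: 62 + 7 = 69
69 = 5×12 + 9 → A in octave 5
Result = A5


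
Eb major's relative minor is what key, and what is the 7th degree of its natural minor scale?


Working:
The relative minor shares the major's key signature and starts on its 6th degree
6th degree = a major 6th above the tonic; a major 6th above Eb is C
→ relative minor of Eb major is C minor
C natural minor scale: C D Eb F G Ab Bb
= C minor; 7th degree = Bb


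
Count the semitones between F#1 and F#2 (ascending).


Absolute semitone position = octave×12 + chromatic position
F#1: 1×12 + 6 = 18
F#2: 2×12 + 6 = 30
Difference = 30 - 18 = 12
= 12 semitones


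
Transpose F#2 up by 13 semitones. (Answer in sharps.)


Working:
F#2: chromatic position 6 in octave 2 → absolute = 2×12 + 6 = 30
Transpose up 13: 30 + 13 = 43
43 = 3×12 + 7 → G in octave 3
Result = G3


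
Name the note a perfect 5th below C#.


Solution.
A 5th spans 5 letter names, so from C we land on F
A perfect 5th = 7 semitones below C#
Spell F at that pitch: F#
= F#


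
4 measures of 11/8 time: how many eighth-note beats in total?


Working:
Time signature 11/8: the bottom number 8 means the eighth note gets one count
The top number 11 means 11 eighth-note beats per measure
Total = 11 × 4 measures
= 44 eighth-note beats


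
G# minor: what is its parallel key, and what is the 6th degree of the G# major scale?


Parallel keys share the same tonic but differ in mode
G# minor → parallel is G# major
G# major scale: G# A# B# C# D# E# F##
= G# major; 6th degree = E#


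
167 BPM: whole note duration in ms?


One quarter-note beat = 60000 / BPM = 60000 / 167 ms
Whole note = 4 × quarter note
Duration = 4 × 60000 / 167 = 240000 / 167
= 1437.1 ms


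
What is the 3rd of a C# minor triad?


Step by step:
Minor triad = root + minor 3rd (3 semitones) + perfect 5th (7 semitones)
A triad on C# stacks thirds, so the chord tones use letter names C-E-G
Root: C#
Minor 3rd above C#: E
Perfect 5th above C#: G#
The 3rd = E


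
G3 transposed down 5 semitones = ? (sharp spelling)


Let's work it out.
G3: chromatic position 7 in octave 3 → absolute = 3×12 + 7 = 43
Transpose down 5: 43 - 5 = 38
38 = 3×12 + 2 → D in octave 3
Result = D3


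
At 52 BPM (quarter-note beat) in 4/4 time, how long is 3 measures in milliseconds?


Quarter-note beat duration = 60000 / 52 ms
Beats per measure (4/4) = 4
One measure = 4 × 60000 / 52 = 240000 / 52 ms
3 measures = 3 × 240000 / 52 = 720000 / 52
= 13846.2 ms


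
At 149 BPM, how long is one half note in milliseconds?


Let's work it out.
One quarter-note beat = 60000 / BPM = 60000 / 149 ms
Half note = 2 × quarter note
Duration = 2 × 60000 / 149 = 120000 / 149
= 805.4 ms


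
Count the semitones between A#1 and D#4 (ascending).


Step by step:
Absolute semitone position = octave×12 + chromatic position
A#1: 1×12 + 10 = 22
D#4: 4×12 + 3 = 51
Difference = 51 - 22 = 29
= 29 semitones


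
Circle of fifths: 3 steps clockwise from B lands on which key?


Working:
Each clockwise step on the circle of fifths moves up a perfect 5th
From B: B → F#/Gb → Db → Ab
= Ab


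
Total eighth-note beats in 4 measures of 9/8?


Let's work it out.
Time signature 9/8: the bottom number 8 means the eighth note gets one count
The top number 9 means 9 eighth-note beats per measure
Total = 9 × 4 measures
= 36 eighth-note beats


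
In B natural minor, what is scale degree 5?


Natural minor scale pattern: W-H-W-W-H-W-W (2-1-2-2-1-2-2 semitones)
Starting from B:
  B + 2 semitones → C#
  C# + 1 semitone → D
  D + 2 semitones → E
  E + 2 semitones → F#
  F# + 1 semitone → G
  G + 2 semitones → A
  A + 2 semitones → B
Scale: B C# D E F# G A
Degree 5 = F#


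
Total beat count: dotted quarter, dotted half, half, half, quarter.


Beat values:
  dotted quarter = 1.5 beats
  dotted half = 3 beats
  half = 2 beats
  half = 2 beats
  quarter = 1 beat
Sum = 1.5 + 3 + 2 + 2 + 1
= 9.5 beats


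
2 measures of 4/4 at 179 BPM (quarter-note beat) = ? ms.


Reasoning:
Quarter-note beat duration = 60000 / 179 ms
Beats per measure (4/4) = 4
One measure = 4 × 60000 / 179 = 240000 / 179 ms
2 measures = 2 × 240000 / 179 = 480000 / 179
= 2681.6 ms


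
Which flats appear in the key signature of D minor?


Step by step:
Flat minor keys: A(0), D(1), G(2), C(3), F(4), Bb(5), Eb(6), Ab(7)
D minor has 1 flat
Order of flats: Bb Eb Ab Db Gb Cb Fb → first 1: Bb
= Bb


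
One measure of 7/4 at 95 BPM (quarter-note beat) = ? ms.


Step by step:
Quarter-note beat duration = 60000 / 95 ms
Beats per measure (7/4) = 7
One measure = 7 × 60000 / 95 = 420000 / 95 ms
= 4421.1 ms


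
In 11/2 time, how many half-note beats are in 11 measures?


Let's work it out.
Time signature 11/2: the bottom number 2 means the half note gets one count
The top number 11 means 11 half-note beats per measure
Total = 11 × 11 measures
= 121 half-note beats


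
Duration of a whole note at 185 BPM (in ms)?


One quarter-note beat = 60000 / BPM = 60000 / 185 ms
Whole note = 4 × quarter note
Duration = 4 × 60000 / 185 = 240000 / 185
= 1297.3 ms


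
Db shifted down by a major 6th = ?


Working:
major 6th: 6 letter names, 9 semitones
Letter: D - 5 → F
Pitch: Db - 9 semitones, spelled as an F → Fb
= Fb


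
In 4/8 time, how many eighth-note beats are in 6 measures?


Reasoning:
Time signature 4/8: the bottom number 8 means the eighth note gets one count
The top number 4 means 4 eighth-note beats per measure
Total = 4 × 6 measures
= 24 eighth-note beats


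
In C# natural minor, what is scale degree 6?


Reasoning:
Natural minor scale pattern: W-H-W-W-H-W-W (2-1-2-2-1-2-2 semitones)
Starting from C#:
  C# + 2 semitones → D#
  D# + 1 semitone → E
  E + 2 semitones → F#
  F# + 2 semitones → G#
  G# + 1 semitone → A
  A + 2 semitones → B
  B + 2 semitones → C#
Scale: C# D# E F# G# A B
Degree 6 = A


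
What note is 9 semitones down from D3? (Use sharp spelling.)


D3: chromatic position 2 in octave 3 → absolute = 3×12 + 2 = 38
Transpose down 9: 38 - 9 = 29
29 = 2×12 + 5 → F in octave 2
Result = F2


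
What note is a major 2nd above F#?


A 2nd spans 2 letter names, so from F we land on G
A major 2nd = 2 semitones above F#
Spell G at that pitch: G#
= G#


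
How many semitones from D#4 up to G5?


Absolute semitone position = octave×12 + chromatic position
D#4: 4×12 + 3 = 51
G5: 5×12 + 7 = 67
Difference = 67 - 51 = 16
= 16 semitones


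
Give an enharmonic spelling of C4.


Enharmonic notes sound the same pitch but are spelled with different letter names
C and B# name the same pitch class
Octave numbers change at C, so C4 = B#3
= B#3


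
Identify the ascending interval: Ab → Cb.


Working:
Letter names: A → C spans 3 letter names → a 3rd
Semitones: Ab → Cb = 3 half-steps
A 3rd of 3 semitones is a minor 3rd
= minor 3rd


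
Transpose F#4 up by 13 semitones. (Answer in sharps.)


Step by step:
F#4: chromatic position 6 in octave 4 → absolute = 4×12 + 6 = 54
Transpose up 13: 54 + 13 = 67
67 = 5×12 + 7 → G in octave 5
Result = G5


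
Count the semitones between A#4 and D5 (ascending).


Working:
Absolute semitone position = octave×12 + chromatic position
A#4: 4×12 + 10 = 58
D5: 5×12 + 2 = 62
Difference = 62 - 58 = 4
= 4 semitones


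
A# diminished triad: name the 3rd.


Reasoning:
Diminished triad = root + minor 3rd (3 semitones) + diminished 5th (6 semitones)
A triad on A# stacks thirds, so the chord tones use letter names A-C-E
Root: A#
Minor 3rd above A#: C#
Diminished 5th above A#: E
The 3rd = C#


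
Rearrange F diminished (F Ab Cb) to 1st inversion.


Reasoning:
Root position: F Ab Cb
1st inversion: move root up an octave
Bass note: Ab
Notes (bottom to top) = Ab Cb F


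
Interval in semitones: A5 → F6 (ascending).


Reasoning:
Absolute semitone position = octave×12 + chromatic position
A5: 5×12 + 9 = 69
F6: 6×12 + 5 = 77
Difference = 77 - 69 = 8
= 8 semitones


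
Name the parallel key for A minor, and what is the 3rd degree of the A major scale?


Parallel keys share the same tonic but differ in mode
A minor → parallel is A major
A major scale: A B C# D E F# G#
= A major; 3rd degree = C#


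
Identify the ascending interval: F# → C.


Let's work it out.
Letter names: F → C spans 5 letter names → a 5th
Semitones: F# → C = 6 half-steps
A 5th of 6 semitones is a diminished 5th
= diminished 5th


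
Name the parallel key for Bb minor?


Solution.
Parallel keys share the same tonic but differ in mode
Bb minor → parallel is Bb major
= Bb major


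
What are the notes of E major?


Step by step:
Major scale pattern: W-W-H-W-W-W-H (2-2-1-2-2-2-1 semitones)
Starting from E:
  E + 2 semitones → F#
  F# + 2 semitones → G#
  G# + 1 semitone → A
  A + 2 semitones → B
  B + 2 semitones → C#
  C# + 2 semitones → D#
  D# + 1 semitone → E
Scale = E F# G# A B C# D#


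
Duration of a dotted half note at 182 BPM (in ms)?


One quarter-note beat = 60000 / BPM = 60000 / 182 ms
Dotted half note = 3 × quarter note
Duration = 3 × 60000 / 182 = 180000 / 182
= 989.0 ms


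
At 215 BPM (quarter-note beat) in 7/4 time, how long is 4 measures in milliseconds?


Working:
Quarter-note beat duration = 60000 / 215 ms
Beats per measure (7/4) = 7
One measure = 7 × 60000 / 215 = 420000 / 215 ms
4 measures = 4 × 420000 / 215 = 1680000 / 215
= 7814.0 ms


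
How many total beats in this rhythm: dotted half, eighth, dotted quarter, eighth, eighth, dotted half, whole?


Solution.
Beat values:
  dotted half = 3 beats
  eighth = 0.5 beats
  dotted quarter = 1.5 beats
  eighth = 0.5 beats
  eighth = 0.5 beats
  dotted half = 3 beats
  whole = 4 beats
Sum = 3 + 0.5 + 1.5 + 0.5 + 0.5 + 3 + 4
= 13 beats


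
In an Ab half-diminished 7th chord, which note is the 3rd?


Reasoning:
Half-diminished 7th chord = root + minor 3rd + diminished 5th + minor 7th
Seventh chords stack in thirds, so the letter names are A-C-E-G
Root: Ab
Minor 3rd above Ab: Cb
Diminished 5th above Ab: Ebb
Minor 7th above Ab: Gb
The 3rd = Cb


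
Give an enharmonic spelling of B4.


Working:
Enharmonic notes sound the same pitch but are spelled with different letter names
B and Cb name the same pitch class
Octave numbers change at C, so B4 = Cb5
= Cb5


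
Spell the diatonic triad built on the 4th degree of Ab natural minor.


Step by step:
Ab natural minor scale: Ab Bb Cb Db Eb Fb Gb
Diatonic triad on degree 4 stacks scale notes 4, 6, 1: Db Fb Ab
Db→Fb = 3 semitones; Db→Ab = 7 semitones → minor triad
= Db Fb Ab (minor)


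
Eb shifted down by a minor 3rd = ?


minor 3rd: 3 letter names, 3 semitones
Letter: E - 2 → C
Pitch: Eb - 3 semitones, spelled as a C → C
= C


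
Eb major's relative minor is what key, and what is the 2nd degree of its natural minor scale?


The relative minor shares the major's key signature and starts on its 6th degree
6th degree = a major 6th above the tonic; a major 6th above Eb is C
→ relative minor of Eb major is C minor
C natural minor scale: C D Eb F G Ab Bb
= C minor; 2nd degree = D


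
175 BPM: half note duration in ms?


Step by step:
One quarter-note beat = 60000 / BPM = 60000 / 175 ms
Half note = 2 × quarter note
Duration = 2 × 60000 / 175 = 120000 / 175
= 685.7 ms


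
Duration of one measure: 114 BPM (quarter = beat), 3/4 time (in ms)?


Working:
Quarter-note beat duration = 60000 / 114 ms
Beats per measure (3/4) = 3
One measure = 3 × 60000 / 114 = 180000 / 114 ms
= 1578.9 ms


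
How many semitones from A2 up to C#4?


Solution.
Absolute semitone position = octave×12 + chromatic position
A2: 2×12 + 9 = 33
C#4: 4×12 + 1 = 49
Difference = 49 - 33 = 16
= 16 semitones


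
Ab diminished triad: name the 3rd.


Step by step:
Diminished triad = root + minor 3rd (3 semitones) + diminished 5th (6 semitones)
A triad on Ab stacks thirds, so the chord tones use letter names A-C-E
Root: Ab
Minor 3rd above Ab: Cb
Diminished 5th above Ab: Ebb
The 3rd = Cb


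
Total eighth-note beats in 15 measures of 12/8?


Time signature 12/8: the bottom number 8 means the eighth note gets one count
The top number 12 means 12 eighth-note beats per measure
Total = 12 × 15 measures
= 180 eighth-note beats


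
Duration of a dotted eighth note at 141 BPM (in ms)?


One quarter-note beat = 60000 / BPM = 60000 / 141 ms
Dotted eighth note = 3/4 × quarter note
Duration = 3/4 × 60000 / 141 = 45000 / 141
= 319.1 ms


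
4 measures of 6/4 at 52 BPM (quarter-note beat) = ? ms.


Quarter-note beat duration = 60000 / 52 ms
Beats per measure (6/4) = 6
One measure = 6 × 60000 / 52 = 360000 / 52 ms
4 measures = 4 × 360000 / 52 = 1440000 / 52
= 27692.3 ms


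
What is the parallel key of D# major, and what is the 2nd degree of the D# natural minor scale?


Parallel keys share the same tonic but differ in mode
D# major → parallel is D# minor
D# natural minor scale: D# E# F# G# A# B C#
= D# minor; 2nd degree = E#


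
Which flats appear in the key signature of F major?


Working:
Flat major keys: C(0), F(1), Bb(2), Eb(3), Ab(4), Db(5), Gb(6), Cb(7)
F major has 1 flat
Order of flats: Bb Eb Ab Db Gb Cb Fb → first 1: Bb
= Bb


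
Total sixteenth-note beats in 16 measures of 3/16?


Working:
Time signature 3/16: the bottom number 16 means the sixteenth note gets one count
The top number 3 means 3 sixteenth-note beats per measure
Total = 3 × 16 measures
= 48 sixteenth-note beats


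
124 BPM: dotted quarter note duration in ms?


Solution.
One quarter-note beat = 60000 / BPM = 60000 / 124 ms
Dotted quarter note = 3/2 × quarter note
Duration = 3/2 × 60000 / 124 = 90000 / 124
= 725.8 ms


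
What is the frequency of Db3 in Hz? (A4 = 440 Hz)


Let's work it out.
f = 440 × 2^(n/12) where n = semitones from A4
Db3: -20 semitones from A4
f = 440 × 2^(-20/12)
f = 138.59 Hz


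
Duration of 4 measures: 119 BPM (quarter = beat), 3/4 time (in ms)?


Let's work it out.
Quarter-note beat duration = 60000 / 119 ms
Beats per measure (3/4) = 3
One measure = 3 × 60000 / 119 = 180000 / 119 ms
4 measures = 4 × 180000 / 119 = 720000 / 119
= 6050.4 ms


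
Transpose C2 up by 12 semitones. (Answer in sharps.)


Step by step:
C2: chromatic position 0 in octave 2 → absolute = 2×12 + 0 = 24
Transpose up 12: 24 + 12 = 36
36 = 3×12 + 0 → C in octave 3
Result = C3


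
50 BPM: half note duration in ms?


One quarter-note beat = 60000 / BPM = 60000 / 50 ms
Half note = 2 × quarter note
Duration = 2 × 60000 / 50 = 120000 / 50
= 2400.0 ms


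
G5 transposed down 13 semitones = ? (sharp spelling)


G5: chromatic position 7 in octave 5 → absolute = 5×12 + 7 = 67
Transpose down 13: 67 - 13 = 54
54 = 4×12 + 6 → F# in octave 4
Result = F#4


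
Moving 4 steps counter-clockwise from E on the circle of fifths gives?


Each counter-clockwise step moves down a perfect 5th (= up a perfect 4th)
From E: E → A → D → G → C
= C


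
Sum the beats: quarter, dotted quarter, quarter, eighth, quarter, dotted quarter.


Beat values:
  quarter = 1 beat
  dotted quarter = 1.5 beats
  quarter = 1 beat
  eighth = 0.5 beats
  quarter = 1 beat
  dotted quarter = 1.5 beats
Sum = 1 + 1.5 + 1 + 0.5 + 1 + 1.5
= 6.5 beats


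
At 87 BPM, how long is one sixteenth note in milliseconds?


One quarter-note beat = 60000 / BPM = 60000 / 87 ms
Sixteenth note = 1/4 × quarter note
Duration = 1/4 × 60000 / 87 = 15000 / 87
= 172.4 ms


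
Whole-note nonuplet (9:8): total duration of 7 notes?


Reasoning:
Nonuplet: 9 notes occupy the space of 8 whole notes
Space = 8 × 4 = 32 beats
Each nonuplet note = 32 / 9 = 32/9 beats
7 notes = 7 × 32/9 = 224/9
= 224/9 beats
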